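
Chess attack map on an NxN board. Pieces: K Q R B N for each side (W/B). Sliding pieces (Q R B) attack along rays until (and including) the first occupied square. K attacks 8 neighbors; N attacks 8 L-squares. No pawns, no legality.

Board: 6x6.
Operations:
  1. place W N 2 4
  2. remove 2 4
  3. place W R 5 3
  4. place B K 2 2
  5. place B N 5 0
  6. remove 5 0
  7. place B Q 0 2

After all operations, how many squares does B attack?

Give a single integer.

Op 1: place WN@(2,4)
Op 2: remove (2,4)
Op 3: place WR@(5,3)
Op 4: place BK@(2,2)
Op 5: place BN@(5,0)
Op 6: remove (5,0)
Op 7: place BQ@(0,2)
Per-piece attacks for B:
  BQ@(0,2): attacks (0,3) (0,4) (0,5) (0,1) (0,0) (1,2) (2,2) (1,3) (2,4) (3,5) (1,1) (2,0) [ray(1,0) blocked at (2,2)]
  BK@(2,2): attacks (2,3) (2,1) (3,2) (1,2) (3,3) (3,1) (1,3) (1,1)
Union (17 distinct): (0,0) (0,1) (0,3) (0,4) (0,5) (1,1) (1,2) (1,3) (2,0) (2,1) (2,2) (2,3) (2,4) (3,1) (3,2) (3,3) (3,5)

Answer: 17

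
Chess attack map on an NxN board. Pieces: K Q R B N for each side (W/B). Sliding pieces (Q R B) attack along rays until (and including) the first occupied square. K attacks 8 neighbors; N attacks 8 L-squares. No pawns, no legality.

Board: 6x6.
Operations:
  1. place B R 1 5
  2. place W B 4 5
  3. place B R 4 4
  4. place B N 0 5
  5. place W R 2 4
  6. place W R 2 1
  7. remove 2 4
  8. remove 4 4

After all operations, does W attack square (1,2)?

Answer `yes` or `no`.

Op 1: place BR@(1,5)
Op 2: place WB@(4,5)
Op 3: place BR@(4,4)
Op 4: place BN@(0,5)
Op 5: place WR@(2,4)
Op 6: place WR@(2,1)
Op 7: remove (2,4)
Op 8: remove (4,4)
Per-piece attacks for W:
  WR@(2,1): attacks (2,2) (2,3) (2,4) (2,5) (2,0) (3,1) (4,1) (5,1) (1,1) (0,1)
  WB@(4,5): attacks (5,4) (3,4) (2,3) (1,2) (0,1)
W attacks (1,2): yes

Answer: yes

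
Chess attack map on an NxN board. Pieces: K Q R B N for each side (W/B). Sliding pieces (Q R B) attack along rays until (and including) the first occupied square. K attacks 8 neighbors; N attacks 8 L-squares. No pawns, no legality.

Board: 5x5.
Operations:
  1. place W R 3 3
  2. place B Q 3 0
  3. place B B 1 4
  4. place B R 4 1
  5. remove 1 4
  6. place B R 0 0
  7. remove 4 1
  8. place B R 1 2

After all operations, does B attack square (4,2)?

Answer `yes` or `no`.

Op 1: place WR@(3,3)
Op 2: place BQ@(3,0)
Op 3: place BB@(1,4)
Op 4: place BR@(4,1)
Op 5: remove (1,4)
Op 6: place BR@(0,0)
Op 7: remove (4,1)
Op 8: place BR@(1,2)
Per-piece attacks for B:
  BR@(0,0): attacks (0,1) (0,2) (0,3) (0,4) (1,0) (2,0) (3,0) [ray(1,0) blocked at (3,0)]
  BR@(1,2): attacks (1,3) (1,4) (1,1) (1,0) (2,2) (3,2) (4,2) (0,2)
  BQ@(3,0): attacks (3,1) (3,2) (3,3) (4,0) (2,0) (1,0) (0,0) (4,1) (2,1) (1,2) [ray(0,1) blocked at (3,3); ray(-1,0) blocked at (0,0); ray(-1,1) blocked at (1,2)]
B attacks (4,2): yes

Answer: yes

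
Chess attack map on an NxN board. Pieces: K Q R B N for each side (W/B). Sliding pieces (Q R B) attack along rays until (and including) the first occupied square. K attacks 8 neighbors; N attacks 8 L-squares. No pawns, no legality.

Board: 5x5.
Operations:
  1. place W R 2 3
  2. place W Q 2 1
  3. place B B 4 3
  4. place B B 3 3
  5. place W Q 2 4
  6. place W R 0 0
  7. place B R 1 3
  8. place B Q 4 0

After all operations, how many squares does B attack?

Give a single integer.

Op 1: place WR@(2,3)
Op 2: place WQ@(2,1)
Op 3: place BB@(4,3)
Op 4: place BB@(3,3)
Op 5: place WQ@(2,4)
Op 6: place WR@(0,0)
Op 7: place BR@(1,3)
Op 8: place BQ@(4,0)
Per-piece attacks for B:
  BR@(1,3): attacks (1,4) (1,2) (1,1) (1,0) (2,3) (0,3) [ray(1,0) blocked at (2,3)]
  BB@(3,3): attacks (4,4) (4,2) (2,4) (2,2) (1,1) (0,0) [ray(-1,1) blocked at (2,4); ray(-1,-1) blocked at (0,0)]
  BQ@(4,0): attacks (4,1) (4,2) (4,3) (3,0) (2,0) (1,0) (0,0) (3,1) (2,2) (1,3) [ray(0,1) blocked at (4,3); ray(-1,0) blocked at (0,0); ray(-1,1) blocked at (1,3)]
  BB@(4,3): attacks (3,4) (3,2) (2,1) [ray(-1,-1) blocked at (2,1)]
Union (20 distinct): (0,0) (0,3) (1,0) (1,1) (1,2) (1,3) (1,4) (2,0) (2,1) (2,2) (2,3) (2,4) (3,0) (3,1) (3,2) (3,4) (4,1) (4,2) (4,3) (4,4)

Answer: 20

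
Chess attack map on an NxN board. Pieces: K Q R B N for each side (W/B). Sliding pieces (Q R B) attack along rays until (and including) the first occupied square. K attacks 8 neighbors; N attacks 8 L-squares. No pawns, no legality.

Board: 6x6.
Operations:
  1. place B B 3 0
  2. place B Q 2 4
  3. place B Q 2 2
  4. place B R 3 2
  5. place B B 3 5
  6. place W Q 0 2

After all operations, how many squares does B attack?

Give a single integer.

Answer: 30

Derivation:
Op 1: place BB@(3,0)
Op 2: place BQ@(2,4)
Op 3: place BQ@(2,2)
Op 4: place BR@(3,2)
Op 5: place BB@(3,5)
Op 6: place WQ@(0,2)
Per-piece attacks for B:
  BQ@(2,2): attacks (2,3) (2,4) (2,1) (2,0) (3,2) (1,2) (0,2) (3,3) (4,4) (5,5) (3,1) (4,0) (1,3) (0,4) (1,1) (0,0) [ray(0,1) blocked at (2,4); ray(1,0) blocked at (3,2); ray(-1,0) blocked at (0,2)]
  BQ@(2,4): attacks (2,5) (2,3) (2,2) (3,4) (4,4) (5,4) (1,4) (0,4) (3,5) (3,3) (4,2) (5,1) (1,5) (1,3) (0,2) [ray(0,-1) blocked at (2,2); ray(1,1) blocked at (3,5); ray(-1,-1) blocked at (0,2)]
  BB@(3,0): attacks (4,1) (5,2) (2,1) (1,2) (0,3)
  BR@(3,2): attacks (3,3) (3,4) (3,5) (3,1) (3,0) (4,2) (5,2) (2,2) [ray(0,1) blocked at (3,5); ray(0,-1) blocked at (3,0); ray(-1,0) blocked at (2,2)]
  BB@(3,5): attacks (4,4) (5,3) (2,4) [ray(-1,-1) blocked at (2,4)]
Union (30 distinct): (0,0) (0,2) (0,3) (0,4) (1,1) (1,2) (1,3) (1,4) (1,5) (2,0) (2,1) (2,2) (2,3) (2,4) (2,5) (3,0) (3,1) (3,2) (3,3) (3,4) (3,5) (4,0) (4,1) (4,2) (4,4) (5,1) (5,2) (5,3) (5,4) (5,5)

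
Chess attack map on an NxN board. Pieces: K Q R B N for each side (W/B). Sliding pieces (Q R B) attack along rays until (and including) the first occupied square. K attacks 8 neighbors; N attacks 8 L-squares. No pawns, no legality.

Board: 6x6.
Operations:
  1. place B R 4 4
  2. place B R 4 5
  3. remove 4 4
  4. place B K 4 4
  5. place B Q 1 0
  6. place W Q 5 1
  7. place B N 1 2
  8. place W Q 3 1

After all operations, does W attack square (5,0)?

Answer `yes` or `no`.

Op 1: place BR@(4,4)
Op 2: place BR@(4,5)
Op 3: remove (4,4)
Op 4: place BK@(4,4)
Op 5: place BQ@(1,0)
Op 6: place WQ@(5,1)
Op 7: place BN@(1,2)
Op 8: place WQ@(3,1)
Per-piece attacks for W:
  WQ@(3,1): attacks (3,2) (3,3) (3,4) (3,5) (3,0) (4,1) (5,1) (2,1) (1,1) (0,1) (4,2) (5,3) (4,0) (2,2) (1,3) (0,4) (2,0) [ray(1,0) blocked at (5,1)]
  WQ@(5,1): attacks (5,2) (5,3) (5,4) (5,5) (5,0) (4,1) (3,1) (4,2) (3,3) (2,4) (1,5) (4,0) [ray(-1,0) blocked at (3,1)]
W attacks (5,0): yes

Answer: yes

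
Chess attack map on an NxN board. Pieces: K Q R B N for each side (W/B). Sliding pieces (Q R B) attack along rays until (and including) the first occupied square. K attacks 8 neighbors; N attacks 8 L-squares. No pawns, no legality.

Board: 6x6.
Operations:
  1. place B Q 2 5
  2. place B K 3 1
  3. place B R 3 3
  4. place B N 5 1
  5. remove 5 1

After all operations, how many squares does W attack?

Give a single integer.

Answer: 0

Derivation:
Op 1: place BQ@(2,5)
Op 2: place BK@(3,1)
Op 3: place BR@(3,3)
Op 4: place BN@(5,1)
Op 5: remove (5,1)
Per-piece attacks for W:
Union (0 distinct): (none)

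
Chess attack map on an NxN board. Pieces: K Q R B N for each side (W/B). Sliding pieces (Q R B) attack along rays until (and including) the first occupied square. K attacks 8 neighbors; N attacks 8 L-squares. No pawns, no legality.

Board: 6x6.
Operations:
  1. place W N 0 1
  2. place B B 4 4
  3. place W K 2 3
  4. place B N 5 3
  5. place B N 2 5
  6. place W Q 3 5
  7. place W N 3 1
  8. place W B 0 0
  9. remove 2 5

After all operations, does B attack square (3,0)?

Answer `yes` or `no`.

Answer: no

Derivation:
Op 1: place WN@(0,1)
Op 2: place BB@(4,4)
Op 3: place WK@(2,3)
Op 4: place BN@(5,3)
Op 5: place BN@(2,5)
Op 6: place WQ@(3,5)
Op 7: place WN@(3,1)
Op 8: place WB@(0,0)
Op 9: remove (2,5)
Per-piece attacks for B:
  BB@(4,4): attacks (5,5) (5,3) (3,5) (3,3) (2,2) (1,1) (0,0) [ray(1,-1) blocked at (5,3); ray(-1,1) blocked at (3,5); ray(-1,-1) blocked at (0,0)]
  BN@(5,3): attacks (4,5) (3,4) (4,1) (3,2)
B attacks (3,0): no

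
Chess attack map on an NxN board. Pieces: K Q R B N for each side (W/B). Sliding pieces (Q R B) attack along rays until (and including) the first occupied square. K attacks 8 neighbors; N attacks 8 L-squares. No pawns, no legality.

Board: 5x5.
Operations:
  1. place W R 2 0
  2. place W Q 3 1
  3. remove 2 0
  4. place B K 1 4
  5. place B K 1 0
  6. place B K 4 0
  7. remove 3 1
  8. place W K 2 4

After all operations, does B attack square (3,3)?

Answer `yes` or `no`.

Op 1: place WR@(2,0)
Op 2: place WQ@(3,1)
Op 3: remove (2,0)
Op 4: place BK@(1,4)
Op 5: place BK@(1,0)
Op 6: place BK@(4,0)
Op 7: remove (3,1)
Op 8: place WK@(2,4)
Per-piece attacks for B:
  BK@(1,0): attacks (1,1) (2,0) (0,0) (2,1) (0,1)
  BK@(1,4): attacks (1,3) (2,4) (0,4) (2,3) (0,3)
  BK@(4,0): attacks (4,1) (3,0) (3,1)
B attacks (3,3): no

Answer: no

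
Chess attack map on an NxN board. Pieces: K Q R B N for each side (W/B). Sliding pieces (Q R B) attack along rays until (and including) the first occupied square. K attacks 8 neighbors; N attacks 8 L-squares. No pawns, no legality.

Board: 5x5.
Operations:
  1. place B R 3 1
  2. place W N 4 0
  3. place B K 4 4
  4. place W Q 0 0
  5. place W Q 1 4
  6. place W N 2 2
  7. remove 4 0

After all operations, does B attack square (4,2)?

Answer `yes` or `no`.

Answer: no

Derivation:
Op 1: place BR@(3,1)
Op 2: place WN@(4,0)
Op 3: place BK@(4,4)
Op 4: place WQ@(0,0)
Op 5: place WQ@(1,4)
Op 6: place WN@(2,2)
Op 7: remove (4,0)
Per-piece attacks for B:
  BR@(3,1): attacks (3,2) (3,3) (3,4) (3,0) (4,1) (2,1) (1,1) (0,1)
  BK@(4,4): attacks (4,3) (3,4) (3,3)
B attacks (4,2): no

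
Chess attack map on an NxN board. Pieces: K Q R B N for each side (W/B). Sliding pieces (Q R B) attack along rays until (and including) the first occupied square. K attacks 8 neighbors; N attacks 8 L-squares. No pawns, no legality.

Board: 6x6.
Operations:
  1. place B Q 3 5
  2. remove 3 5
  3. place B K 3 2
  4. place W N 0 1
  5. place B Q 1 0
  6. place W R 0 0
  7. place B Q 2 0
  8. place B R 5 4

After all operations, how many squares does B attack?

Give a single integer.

Op 1: place BQ@(3,5)
Op 2: remove (3,5)
Op 3: place BK@(3,2)
Op 4: place WN@(0,1)
Op 5: place BQ@(1,0)
Op 6: place WR@(0,0)
Op 7: place BQ@(2,0)
Op 8: place BR@(5,4)
Per-piece attacks for B:
  BQ@(1,0): attacks (1,1) (1,2) (1,3) (1,4) (1,5) (2,0) (0,0) (2,1) (3,2) (0,1) [ray(1,0) blocked at (2,0); ray(-1,0) blocked at (0,0); ray(1,1) blocked at (3,2); ray(-1,1) blocked at (0,1)]
  BQ@(2,0): attacks (2,1) (2,2) (2,3) (2,4) (2,5) (3,0) (4,0) (5,0) (1,0) (3,1) (4,2) (5,3) (1,1) (0,2) [ray(-1,0) blocked at (1,0)]
  BK@(3,2): attacks (3,3) (3,1) (4,2) (2,2) (4,3) (4,1) (2,3) (2,1)
  BR@(5,4): attacks (5,5) (5,3) (5,2) (5,1) (5,0) (4,4) (3,4) (2,4) (1,4) (0,4)
Union (31 distinct): (0,0) (0,1) (0,2) (0,4) (1,0) (1,1) (1,2) (1,3) (1,4) (1,5) (2,0) (2,1) (2,2) (2,3) (2,4) (2,5) (3,0) (3,1) (3,2) (3,3) (3,4) (4,0) (4,1) (4,2) (4,3) (4,4) (5,0) (5,1) (5,2) (5,3) (5,5)

Answer: 31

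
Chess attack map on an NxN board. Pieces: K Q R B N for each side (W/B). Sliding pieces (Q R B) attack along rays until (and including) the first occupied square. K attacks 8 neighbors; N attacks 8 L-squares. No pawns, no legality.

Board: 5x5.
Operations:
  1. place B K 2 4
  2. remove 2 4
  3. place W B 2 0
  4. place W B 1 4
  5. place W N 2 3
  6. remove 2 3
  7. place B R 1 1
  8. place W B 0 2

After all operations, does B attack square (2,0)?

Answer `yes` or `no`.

Answer: no

Derivation:
Op 1: place BK@(2,4)
Op 2: remove (2,4)
Op 3: place WB@(2,0)
Op 4: place WB@(1,4)
Op 5: place WN@(2,3)
Op 6: remove (2,3)
Op 7: place BR@(1,1)
Op 8: place WB@(0,2)
Per-piece attacks for B:
  BR@(1,1): attacks (1,2) (1,3) (1,4) (1,0) (2,1) (3,1) (4,1) (0,1) [ray(0,1) blocked at (1,4)]
B attacks (2,0): no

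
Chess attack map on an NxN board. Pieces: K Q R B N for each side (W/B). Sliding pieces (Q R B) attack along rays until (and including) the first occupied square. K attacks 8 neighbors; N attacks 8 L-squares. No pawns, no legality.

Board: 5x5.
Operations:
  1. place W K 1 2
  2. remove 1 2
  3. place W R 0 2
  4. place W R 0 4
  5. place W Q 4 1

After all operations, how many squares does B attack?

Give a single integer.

Answer: 0

Derivation:
Op 1: place WK@(1,2)
Op 2: remove (1,2)
Op 3: place WR@(0,2)
Op 4: place WR@(0,4)
Op 5: place WQ@(4,1)
Per-piece attacks for B:
Union (0 distinct): (none)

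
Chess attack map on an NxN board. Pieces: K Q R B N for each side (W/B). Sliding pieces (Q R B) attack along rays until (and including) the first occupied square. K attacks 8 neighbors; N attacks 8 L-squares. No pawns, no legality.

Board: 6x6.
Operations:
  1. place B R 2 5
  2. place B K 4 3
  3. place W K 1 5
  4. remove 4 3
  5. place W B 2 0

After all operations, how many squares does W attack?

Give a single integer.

Op 1: place BR@(2,5)
Op 2: place BK@(4,3)
Op 3: place WK@(1,5)
Op 4: remove (4,3)
Op 5: place WB@(2,0)
Per-piece attacks for W:
  WK@(1,5): attacks (1,4) (2,5) (0,5) (2,4) (0,4)
  WB@(2,0): attacks (3,1) (4,2) (5,3) (1,1) (0,2)
Union (10 distinct): (0,2) (0,4) (0,5) (1,1) (1,4) (2,4) (2,5) (3,1) (4,2) (5,3)

Answer: 10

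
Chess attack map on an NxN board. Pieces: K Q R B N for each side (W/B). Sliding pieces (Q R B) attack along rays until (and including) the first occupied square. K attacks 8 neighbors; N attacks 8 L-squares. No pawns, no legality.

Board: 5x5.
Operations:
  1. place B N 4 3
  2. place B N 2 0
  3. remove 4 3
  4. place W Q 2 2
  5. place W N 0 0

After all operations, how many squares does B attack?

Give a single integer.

Answer: 4

Derivation:
Op 1: place BN@(4,3)
Op 2: place BN@(2,0)
Op 3: remove (4,3)
Op 4: place WQ@(2,2)
Op 5: place WN@(0,0)
Per-piece attacks for B:
  BN@(2,0): attacks (3,2) (4,1) (1,2) (0,1)
Union (4 distinct): (0,1) (1,2) (3,2) (4,1)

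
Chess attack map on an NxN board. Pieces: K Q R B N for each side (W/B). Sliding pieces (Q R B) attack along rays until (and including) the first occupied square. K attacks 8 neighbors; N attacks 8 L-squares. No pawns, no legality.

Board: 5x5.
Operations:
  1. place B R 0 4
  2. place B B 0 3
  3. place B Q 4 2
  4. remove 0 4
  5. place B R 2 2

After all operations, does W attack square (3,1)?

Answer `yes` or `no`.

Op 1: place BR@(0,4)
Op 2: place BB@(0,3)
Op 3: place BQ@(4,2)
Op 4: remove (0,4)
Op 5: place BR@(2,2)
Per-piece attacks for W:
W attacks (3,1): no

Answer: no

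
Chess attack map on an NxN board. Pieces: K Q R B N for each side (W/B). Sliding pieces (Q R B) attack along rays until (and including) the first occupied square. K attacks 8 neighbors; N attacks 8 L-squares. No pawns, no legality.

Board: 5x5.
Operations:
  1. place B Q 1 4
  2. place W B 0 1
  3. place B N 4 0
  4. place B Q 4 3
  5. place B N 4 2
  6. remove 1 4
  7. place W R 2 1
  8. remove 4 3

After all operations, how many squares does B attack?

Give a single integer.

Answer: 5

Derivation:
Op 1: place BQ@(1,4)
Op 2: place WB@(0,1)
Op 3: place BN@(4,0)
Op 4: place BQ@(4,3)
Op 5: place BN@(4,2)
Op 6: remove (1,4)
Op 7: place WR@(2,1)
Op 8: remove (4,3)
Per-piece attacks for B:
  BN@(4,0): attacks (3,2) (2,1)
  BN@(4,2): attacks (3,4) (2,3) (3,0) (2,1)
Union (5 distinct): (2,1) (2,3) (3,0) (3,2) (3,4)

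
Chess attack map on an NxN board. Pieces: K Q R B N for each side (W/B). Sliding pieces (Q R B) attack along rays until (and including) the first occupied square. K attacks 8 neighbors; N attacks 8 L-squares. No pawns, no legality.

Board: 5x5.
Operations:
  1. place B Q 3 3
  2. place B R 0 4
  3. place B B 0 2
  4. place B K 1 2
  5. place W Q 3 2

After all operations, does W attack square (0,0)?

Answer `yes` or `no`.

Answer: no

Derivation:
Op 1: place BQ@(3,3)
Op 2: place BR@(0,4)
Op 3: place BB@(0,2)
Op 4: place BK@(1,2)
Op 5: place WQ@(3,2)
Per-piece attacks for W:
  WQ@(3,2): attacks (3,3) (3,1) (3,0) (4,2) (2,2) (1,2) (4,3) (4,1) (2,3) (1,4) (2,1) (1,0) [ray(0,1) blocked at (3,3); ray(-1,0) blocked at (1,2)]
W attacks (0,0): no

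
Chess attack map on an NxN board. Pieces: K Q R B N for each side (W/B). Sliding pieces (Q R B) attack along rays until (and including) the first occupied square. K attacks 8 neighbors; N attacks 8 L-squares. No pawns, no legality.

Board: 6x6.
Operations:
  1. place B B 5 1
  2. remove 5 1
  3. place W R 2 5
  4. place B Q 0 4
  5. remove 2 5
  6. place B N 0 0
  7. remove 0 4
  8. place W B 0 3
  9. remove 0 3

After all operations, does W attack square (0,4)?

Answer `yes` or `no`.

Answer: no

Derivation:
Op 1: place BB@(5,1)
Op 2: remove (5,1)
Op 3: place WR@(2,5)
Op 4: place BQ@(0,4)
Op 5: remove (2,5)
Op 6: place BN@(0,0)
Op 7: remove (0,4)
Op 8: place WB@(0,3)
Op 9: remove (0,3)
Per-piece attacks for W:
W attacks (0,4): no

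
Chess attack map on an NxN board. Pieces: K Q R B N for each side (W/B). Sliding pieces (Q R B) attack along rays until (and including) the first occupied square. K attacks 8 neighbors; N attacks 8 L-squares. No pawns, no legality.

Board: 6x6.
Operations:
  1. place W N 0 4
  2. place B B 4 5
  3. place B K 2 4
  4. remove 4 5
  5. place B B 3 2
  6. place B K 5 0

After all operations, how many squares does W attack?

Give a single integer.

Op 1: place WN@(0,4)
Op 2: place BB@(4,5)
Op 3: place BK@(2,4)
Op 4: remove (4,5)
Op 5: place BB@(3,2)
Op 6: place BK@(5,0)
Per-piece attacks for W:
  WN@(0,4): attacks (2,5) (1,2) (2,3)
Union (3 distinct): (1,2) (2,3) (2,5)

Answer: 3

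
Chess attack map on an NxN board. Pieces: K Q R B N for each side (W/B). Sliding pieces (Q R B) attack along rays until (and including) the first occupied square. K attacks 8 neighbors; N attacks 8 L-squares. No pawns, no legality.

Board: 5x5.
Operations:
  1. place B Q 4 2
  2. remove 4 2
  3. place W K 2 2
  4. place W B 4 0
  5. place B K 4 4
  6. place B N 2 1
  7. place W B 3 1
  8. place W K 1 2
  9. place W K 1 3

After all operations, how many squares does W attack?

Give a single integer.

Op 1: place BQ@(4,2)
Op 2: remove (4,2)
Op 3: place WK@(2,2)
Op 4: place WB@(4,0)
Op 5: place BK@(4,4)
Op 6: place BN@(2,1)
Op 7: place WB@(3,1)
Op 8: place WK@(1,2)
Op 9: place WK@(1,3)
Per-piece attacks for W:
  WK@(1,2): attacks (1,3) (1,1) (2,2) (0,2) (2,3) (2,1) (0,3) (0,1)
  WK@(1,3): attacks (1,4) (1,2) (2,3) (0,3) (2,4) (2,2) (0,4) (0,2)
  WK@(2,2): attacks (2,3) (2,1) (3,2) (1,2) (3,3) (3,1) (1,3) (1,1)
  WB@(3,1): attacks (4,2) (4,0) (2,2) (2,0) [ray(1,-1) blocked at (4,0); ray(-1,1) blocked at (2,2)]
  WB@(4,0): attacks (3,1) [ray(-1,1) blocked at (3,1)]
Union (18 distinct): (0,1) (0,2) (0,3) (0,4) (1,1) (1,2) (1,3) (1,4) (2,0) (2,1) (2,2) (2,3) (2,4) (3,1) (3,2) (3,3) (4,0) (4,2)

Answer: 18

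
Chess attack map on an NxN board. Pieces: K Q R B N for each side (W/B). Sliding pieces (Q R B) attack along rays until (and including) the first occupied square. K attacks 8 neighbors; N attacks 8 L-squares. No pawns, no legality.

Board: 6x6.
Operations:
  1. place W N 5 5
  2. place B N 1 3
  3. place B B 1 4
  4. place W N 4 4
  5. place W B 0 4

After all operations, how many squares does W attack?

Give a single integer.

Answer: 8

Derivation:
Op 1: place WN@(5,5)
Op 2: place BN@(1,3)
Op 3: place BB@(1,4)
Op 4: place WN@(4,4)
Op 5: place WB@(0,4)
Per-piece attacks for W:
  WB@(0,4): attacks (1,5) (1,3) [ray(1,-1) blocked at (1,3)]
  WN@(4,4): attacks (2,5) (5,2) (3,2) (2,3)
  WN@(5,5): attacks (4,3) (3,4)
Union (8 distinct): (1,3) (1,5) (2,3) (2,5) (3,2) (3,4) (4,3) (5,2)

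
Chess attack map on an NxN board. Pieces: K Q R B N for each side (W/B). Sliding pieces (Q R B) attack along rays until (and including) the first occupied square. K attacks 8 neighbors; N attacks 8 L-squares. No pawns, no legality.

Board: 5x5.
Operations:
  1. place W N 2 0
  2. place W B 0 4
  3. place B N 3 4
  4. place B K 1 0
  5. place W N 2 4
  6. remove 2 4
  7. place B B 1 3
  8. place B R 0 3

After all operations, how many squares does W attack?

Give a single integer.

Answer: 5

Derivation:
Op 1: place WN@(2,0)
Op 2: place WB@(0,4)
Op 3: place BN@(3,4)
Op 4: place BK@(1,0)
Op 5: place WN@(2,4)
Op 6: remove (2,4)
Op 7: place BB@(1,3)
Op 8: place BR@(0,3)
Per-piece attacks for W:
  WB@(0,4): attacks (1,3) [ray(1,-1) blocked at (1,3)]
  WN@(2,0): attacks (3,2) (4,1) (1,2) (0,1)
Union (5 distinct): (0,1) (1,2) (1,3) (3,2) (4,1)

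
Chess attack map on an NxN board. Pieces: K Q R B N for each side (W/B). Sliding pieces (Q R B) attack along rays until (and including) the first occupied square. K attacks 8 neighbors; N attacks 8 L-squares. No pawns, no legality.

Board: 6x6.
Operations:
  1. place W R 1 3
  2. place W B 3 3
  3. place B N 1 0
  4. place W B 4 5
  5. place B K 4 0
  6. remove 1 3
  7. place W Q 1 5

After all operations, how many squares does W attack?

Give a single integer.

Op 1: place WR@(1,3)
Op 2: place WB@(3,3)
Op 3: place BN@(1,0)
Op 4: place WB@(4,5)
Op 5: place BK@(4,0)
Op 6: remove (1,3)
Op 7: place WQ@(1,5)
Per-piece attacks for W:
  WQ@(1,5): attacks (1,4) (1,3) (1,2) (1,1) (1,0) (2,5) (3,5) (4,5) (0,5) (2,4) (3,3) (0,4) [ray(0,-1) blocked at (1,0); ray(1,0) blocked at (4,5); ray(1,-1) blocked at (3,3)]
  WB@(3,3): attacks (4,4) (5,5) (4,2) (5,1) (2,4) (1,5) (2,2) (1,1) (0,0) [ray(-1,1) blocked at (1,5)]
  WB@(4,5): attacks (5,4) (3,4) (2,3) (1,2) (0,1)
Union (23 distinct): (0,0) (0,1) (0,4) (0,5) (1,0) (1,1) (1,2) (1,3) (1,4) (1,5) (2,2) (2,3) (2,4) (2,5) (3,3) (3,4) (3,5) (4,2) (4,4) (4,5) (5,1) (5,4) (5,5)

Answer: 23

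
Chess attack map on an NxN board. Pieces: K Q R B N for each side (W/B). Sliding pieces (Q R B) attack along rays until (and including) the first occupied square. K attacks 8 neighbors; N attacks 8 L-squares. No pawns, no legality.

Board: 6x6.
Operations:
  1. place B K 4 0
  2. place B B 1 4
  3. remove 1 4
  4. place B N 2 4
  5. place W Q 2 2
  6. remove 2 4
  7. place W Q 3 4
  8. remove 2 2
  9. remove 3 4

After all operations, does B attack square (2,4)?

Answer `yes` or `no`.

Op 1: place BK@(4,0)
Op 2: place BB@(1,4)
Op 3: remove (1,4)
Op 4: place BN@(2,4)
Op 5: place WQ@(2,2)
Op 6: remove (2,4)
Op 7: place WQ@(3,4)
Op 8: remove (2,2)
Op 9: remove (3,4)
Per-piece attacks for B:
  BK@(4,0): attacks (4,1) (5,0) (3,0) (5,1) (3,1)
B attacks (2,4): no

Answer: no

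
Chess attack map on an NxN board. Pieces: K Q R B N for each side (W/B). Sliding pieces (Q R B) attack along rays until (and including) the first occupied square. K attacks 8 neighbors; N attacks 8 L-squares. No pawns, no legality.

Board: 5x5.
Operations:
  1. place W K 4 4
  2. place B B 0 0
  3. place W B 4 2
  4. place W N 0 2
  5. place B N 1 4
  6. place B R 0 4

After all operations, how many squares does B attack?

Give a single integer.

Answer: 7

Derivation:
Op 1: place WK@(4,4)
Op 2: place BB@(0,0)
Op 3: place WB@(4,2)
Op 4: place WN@(0,2)
Op 5: place BN@(1,4)
Op 6: place BR@(0,4)
Per-piece attacks for B:
  BB@(0,0): attacks (1,1) (2,2) (3,3) (4,4) [ray(1,1) blocked at (4,4)]
  BR@(0,4): attacks (0,3) (0,2) (1,4) [ray(0,-1) blocked at (0,2); ray(1,0) blocked at (1,4)]
  BN@(1,4): attacks (2,2) (3,3) (0,2)
Union (7 distinct): (0,2) (0,3) (1,1) (1,4) (2,2) (3,3) (4,4)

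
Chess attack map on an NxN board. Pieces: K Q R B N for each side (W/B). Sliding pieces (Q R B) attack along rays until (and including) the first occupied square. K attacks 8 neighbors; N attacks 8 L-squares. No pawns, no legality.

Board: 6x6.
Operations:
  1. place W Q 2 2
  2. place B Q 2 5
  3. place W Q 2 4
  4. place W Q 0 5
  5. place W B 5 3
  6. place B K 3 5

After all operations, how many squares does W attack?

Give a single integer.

Op 1: place WQ@(2,2)
Op 2: place BQ@(2,5)
Op 3: place WQ@(2,4)
Op 4: place WQ@(0,5)
Op 5: place WB@(5,3)
Op 6: place BK@(3,5)
Per-piece attacks for W:
  WQ@(0,5): attacks (0,4) (0,3) (0,2) (0,1) (0,0) (1,5) (2,5) (1,4) (2,3) (3,2) (4,1) (5,0) [ray(1,0) blocked at (2,5)]
  WQ@(2,2): attacks (2,3) (2,4) (2,1) (2,0) (3,2) (4,2) (5,2) (1,2) (0,2) (3,3) (4,4) (5,5) (3,1) (4,0) (1,3) (0,4) (1,1) (0,0) [ray(0,1) blocked at (2,4)]
  WQ@(2,4): attacks (2,5) (2,3) (2,2) (3,4) (4,4) (5,4) (1,4) (0,4) (3,5) (3,3) (4,2) (5,1) (1,5) (1,3) (0,2) [ray(0,1) blocked at (2,5); ray(0,-1) blocked at (2,2); ray(1,1) blocked at (3,5)]
  WB@(5,3): attacks (4,4) (3,5) (4,2) (3,1) (2,0) [ray(-1,1) blocked at (3,5)]
Union (30 distinct): (0,0) (0,1) (0,2) (0,3) (0,4) (1,1) (1,2) (1,3) (1,4) (1,5) (2,0) (2,1) (2,2) (2,3) (2,4) (2,5) (3,1) (3,2) (3,3) (3,4) (3,5) (4,0) (4,1) (4,2) (4,4) (5,0) (5,1) (5,2) (5,4) (5,5)

Answer: 30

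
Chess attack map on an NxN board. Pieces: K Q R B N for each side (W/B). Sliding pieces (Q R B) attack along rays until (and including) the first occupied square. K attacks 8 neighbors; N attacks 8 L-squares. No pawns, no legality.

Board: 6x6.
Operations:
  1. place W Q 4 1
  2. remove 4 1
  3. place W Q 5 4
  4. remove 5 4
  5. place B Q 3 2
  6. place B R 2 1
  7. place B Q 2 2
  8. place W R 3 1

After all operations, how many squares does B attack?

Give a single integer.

Answer: 28

Derivation:
Op 1: place WQ@(4,1)
Op 2: remove (4,1)
Op 3: place WQ@(5,4)
Op 4: remove (5,4)
Op 5: place BQ@(3,2)
Op 6: place BR@(2,1)
Op 7: place BQ@(2,2)
Op 8: place WR@(3,1)
Per-piece attacks for B:
  BR@(2,1): attacks (2,2) (2,0) (3,1) (1,1) (0,1) [ray(0,1) blocked at (2,2); ray(1,0) blocked at (3,1)]
  BQ@(2,2): attacks (2,3) (2,4) (2,5) (2,1) (3,2) (1,2) (0,2) (3,3) (4,4) (5,5) (3,1) (1,3) (0,4) (1,1) (0,0) [ray(0,-1) blocked at (2,1); ray(1,0) blocked at (3,2); ray(1,-1) blocked at (3,1)]
  BQ@(3,2): attacks (3,3) (3,4) (3,5) (3,1) (4,2) (5,2) (2,2) (4,3) (5,4) (4,1) (5,0) (2,3) (1,4) (0,5) (2,1) [ray(0,-1) blocked at (3,1); ray(-1,0) blocked at (2,2); ray(-1,-1) blocked at (2,1)]
Union (28 distinct): (0,0) (0,1) (0,2) (0,4) (0,5) (1,1) (1,2) (1,3) (1,4) (2,0) (2,1) (2,2) (2,3) (2,4) (2,5) (3,1) (3,2) (3,3) (3,4) (3,5) (4,1) (4,2) (4,3) (4,4) (5,0) (5,2) (5,4) (5,5)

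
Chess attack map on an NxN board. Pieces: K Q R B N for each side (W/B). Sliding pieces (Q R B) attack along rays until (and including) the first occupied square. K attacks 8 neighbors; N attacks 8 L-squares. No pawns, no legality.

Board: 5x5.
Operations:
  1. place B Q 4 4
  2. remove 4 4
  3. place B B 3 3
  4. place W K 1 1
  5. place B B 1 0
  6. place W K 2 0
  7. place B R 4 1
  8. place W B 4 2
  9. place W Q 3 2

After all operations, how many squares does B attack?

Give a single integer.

Answer: 10

Derivation:
Op 1: place BQ@(4,4)
Op 2: remove (4,4)
Op 3: place BB@(3,3)
Op 4: place WK@(1,1)
Op 5: place BB@(1,0)
Op 6: place WK@(2,0)
Op 7: place BR@(4,1)
Op 8: place WB@(4,2)
Op 9: place WQ@(3,2)
Per-piece attacks for B:
  BB@(1,0): attacks (2,1) (3,2) (0,1) [ray(1,1) blocked at (3,2)]
  BB@(3,3): attacks (4,4) (4,2) (2,4) (2,2) (1,1) [ray(1,-1) blocked at (4,2); ray(-1,-1) blocked at (1,1)]
  BR@(4,1): attacks (4,2) (4,0) (3,1) (2,1) (1,1) [ray(0,1) blocked at (4,2); ray(-1,0) blocked at (1,1)]
Union (10 distinct): (0,1) (1,1) (2,1) (2,2) (2,4) (3,1) (3,2) (4,0) (4,2) (4,4)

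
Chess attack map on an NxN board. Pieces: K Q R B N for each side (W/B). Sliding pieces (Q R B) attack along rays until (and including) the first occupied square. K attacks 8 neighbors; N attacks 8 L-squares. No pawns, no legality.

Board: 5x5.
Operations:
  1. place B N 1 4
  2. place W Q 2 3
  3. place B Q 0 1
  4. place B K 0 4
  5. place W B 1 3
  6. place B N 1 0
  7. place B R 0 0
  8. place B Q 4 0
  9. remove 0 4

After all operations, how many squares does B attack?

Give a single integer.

Op 1: place BN@(1,4)
Op 2: place WQ@(2,3)
Op 3: place BQ@(0,1)
Op 4: place BK@(0,4)
Op 5: place WB@(1,3)
Op 6: place BN@(1,0)
Op 7: place BR@(0,0)
Op 8: place BQ@(4,0)
Op 9: remove (0,4)
Per-piece attacks for B:
  BR@(0,0): attacks (0,1) (1,0) [ray(0,1) blocked at (0,1); ray(1,0) blocked at (1,0)]
  BQ@(0,1): attacks (0,2) (0,3) (0,4) (0,0) (1,1) (2,1) (3,1) (4,1) (1,2) (2,3) (1,0) [ray(0,-1) blocked at (0,0); ray(1,1) blocked at (2,3); ray(1,-1) blocked at (1,0)]
  BN@(1,0): attacks (2,2) (3,1) (0,2)
  BN@(1,4): attacks (2,2) (3,3) (0,2)
  BQ@(4,0): attacks (4,1) (4,2) (4,3) (4,4) (3,0) (2,0) (1,0) (3,1) (2,2) (1,3) [ray(-1,0) blocked at (1,0); ray(-1,1) blocked at (1,3)]
Union (20 distinct): (0,0) (0,1) (0,2) (0,3) (0,4) (1,0) (1,1) (1,2) (1,3) (2,0) (2,1) (2,2) (2,3) (3,0) (3,1) (3,3) (4,1) (4,2) (4,3) (4,4)

Answer: 20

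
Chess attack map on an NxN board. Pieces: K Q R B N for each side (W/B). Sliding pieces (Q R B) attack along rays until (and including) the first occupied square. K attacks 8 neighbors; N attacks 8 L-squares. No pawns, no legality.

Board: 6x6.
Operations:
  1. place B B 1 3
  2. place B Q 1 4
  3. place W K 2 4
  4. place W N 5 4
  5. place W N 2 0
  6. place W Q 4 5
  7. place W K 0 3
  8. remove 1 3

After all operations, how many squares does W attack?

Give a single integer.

Answer: 21

Derivation:
Op 1: place BB@(1,3)
Op 2: place BQ@(1,4)
Op 3: place WK@(2,4)
Op 4: place WN@(5,4)
Op 5: place WN@(2,0)
Op 6: place WQ@(4,5)
Op 7: place WK@(0,3)
Op 8: remove (1,3)
Per-piece attacks for W:
  WK@(0,3): attacks (0,4) (0,2) (1,3) (1,4) (1,2)
  WN@(2,0): attacks (3,2) (4,1) (1,2) (0,1)
  WK@(2,4): attacks (2,5) (2,3) (3,4) (1,4) (3,5) (3,3) (1,5) (1,3)
  WQ@(4,5): attacks (4,4) (4,3) (4,2) (4,1) (4,0) (5,5) (3,5) (2,5) (1,5) (0,5) (5,4) (3,4) (2,3) (1,2) (0,1) [ray(1,-1) blocked at (5,4)]
  WN@(5,4): attacks (3,5) (4,2) (3,3)
Union (21 distinct): (0,1) (0,2) (0,4) (0,5) (1,2) (1,3) (1,4) (1,5) (2,3) (2,5) (3,2) (3,3) (3,4) (3,5) (4,0) (4,1) (4,2) (4,3) (4,4) (5,4) (5,5)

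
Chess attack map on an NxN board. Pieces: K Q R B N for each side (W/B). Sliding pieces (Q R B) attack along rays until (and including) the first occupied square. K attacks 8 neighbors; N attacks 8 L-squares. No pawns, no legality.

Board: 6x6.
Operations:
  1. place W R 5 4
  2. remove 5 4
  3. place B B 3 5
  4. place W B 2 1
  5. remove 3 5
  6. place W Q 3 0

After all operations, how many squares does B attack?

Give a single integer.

Op 1: place WR@(5,4)
Op 2: remove (5,4)
Op 3: place BB@(3,5)
Op 4: place WB@(2,1)
Op 5: remove (3,5)
Op 6: place WQ@(3,0)
Per-piece attacks for B:
Union (0 distinct): (none)

Answer: 0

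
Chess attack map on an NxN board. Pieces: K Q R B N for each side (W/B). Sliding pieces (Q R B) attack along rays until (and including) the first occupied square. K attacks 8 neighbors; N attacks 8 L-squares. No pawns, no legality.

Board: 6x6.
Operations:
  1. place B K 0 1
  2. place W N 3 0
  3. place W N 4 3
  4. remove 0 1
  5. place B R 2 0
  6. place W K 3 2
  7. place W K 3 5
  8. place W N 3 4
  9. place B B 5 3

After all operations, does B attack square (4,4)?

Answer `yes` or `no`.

Op 1: place BK@(0,1)
Op 2: place WN@(3,0)
Op 3: place WN@(4,3)
Op 4: remove (0,1)
Op 5: place BR@(2,0)
Op 6: place WK@(3,2)
Op 7: place WK@(3,5)
Op 8: place WN@(3,4)
Op 9: place BB@(5,3)
Per-piece attacks for B:
  BR@(2,0): attacks (2,1) (2,2) (2,3) (2,4) (2,5) (3,0) (1,0) (0,0) [ray(1,0) blocked at (3,0)]
  BB@(5,3): attacks (4,4) (3,5) (4,2) (3,1) (2,0) [ray(-1,1) blocked at (3,5); ray(-1,-1) blocked at (2,0)]
B attacks (4,4): yes

Answer: yes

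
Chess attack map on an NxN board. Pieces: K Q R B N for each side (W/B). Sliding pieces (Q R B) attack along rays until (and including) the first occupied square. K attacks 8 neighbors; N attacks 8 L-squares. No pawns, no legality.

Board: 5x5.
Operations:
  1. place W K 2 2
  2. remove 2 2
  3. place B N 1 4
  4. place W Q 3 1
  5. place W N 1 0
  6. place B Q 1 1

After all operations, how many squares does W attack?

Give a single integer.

Answer: 15

Derivation:
Op 1: place WK@(2,2)
Op 2: remove (2,2)
Op 3: place BN@(1,4)
Op 4: place WQ@(3,1)
Op 5: place WN@(1,0)
Op 6: place BQ@(1,1)
Per-piece attacks for W:
  WN@(1,0): attacks (2,2) (3,1) (0,2)
  WQ@(3,1): attacks (3,2) (3,3) (3,4) (3,0) (4,1) (2,1) (1,1) (4,2) (4,0) (2,2) (1,3) (0,4) (2,0) [ray(-1,0) blocked at (1,1)]
Union (15 distinct): (0,2) (0,4) (1,1) (1,3) (2,0) (2,1) (2,2) (3,0) (3,1) (3,2) (3,3) (3,4) (4,0) (4,1) (4,2)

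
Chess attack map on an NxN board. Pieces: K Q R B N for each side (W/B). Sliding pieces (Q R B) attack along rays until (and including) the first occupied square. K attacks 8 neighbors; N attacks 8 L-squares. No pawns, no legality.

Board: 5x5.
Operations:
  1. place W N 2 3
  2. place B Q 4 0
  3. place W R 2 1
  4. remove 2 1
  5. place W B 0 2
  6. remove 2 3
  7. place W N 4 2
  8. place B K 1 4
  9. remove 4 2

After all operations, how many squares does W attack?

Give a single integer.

Op 1: place WN@(2,3)
Op 2: place BQ@(4,0)
Op 3: place WR@(2,1)
Op 4: remove (2,1)
Op 5: place WB@(0,2)
Op 6: remove (2,3)
Op 7: place WN@(4,2)
Op 8: place BK@(1,4)
Op 9: remove (4,2)
Per-piece attacks for W:
  WB@(0,2): attacks (1,3) (2,4) (1,1) (2,0)
Union (4 distinct): (1,1) (1,3) (2,0) (2,4)

Answer: 4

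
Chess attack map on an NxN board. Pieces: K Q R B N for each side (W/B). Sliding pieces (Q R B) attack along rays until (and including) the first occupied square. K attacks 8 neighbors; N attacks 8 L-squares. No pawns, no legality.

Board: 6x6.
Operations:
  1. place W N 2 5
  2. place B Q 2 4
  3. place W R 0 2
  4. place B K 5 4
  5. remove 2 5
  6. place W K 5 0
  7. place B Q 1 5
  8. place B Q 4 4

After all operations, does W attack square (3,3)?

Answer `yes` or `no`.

Op 1: place WN@(2,5)
Op 2: place BQ@(2,4)
Op 3: place WR@(0,2)
Op 4: place BK@(5,4)
Op 5: remove (2,5)
Op 6: place WK@(5,0)
Op 7: place BQ@(1,5)
Op 8: place BQ@(4,4)
Per-piece attacks for W:
  WR@(0,2): attacks (0,3) (0,4) (0,5) (0,1) (0,0) (1,2) (2,2) (3,2) (4,2) (5,2)
  WK@(5,0): attacks (5,1) (4,0) (4,1)
W attacks (3,3): no

Answer: no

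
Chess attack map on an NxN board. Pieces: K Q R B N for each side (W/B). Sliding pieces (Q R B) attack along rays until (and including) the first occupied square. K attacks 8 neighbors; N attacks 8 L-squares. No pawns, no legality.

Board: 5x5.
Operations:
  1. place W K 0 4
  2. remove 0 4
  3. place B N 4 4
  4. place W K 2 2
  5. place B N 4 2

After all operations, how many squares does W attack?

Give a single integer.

Answer: 8

Derivation:
Op 1: place WK@(0,4)
Op 2: remove (0,4)
Op 3: place BN@(4,4)
Op 4: place WK@(2,2)
Op 5: place BN@(4,2)
Per-piece attacks for W:
  WK@(2,2): attacks (2,3) (2,1) (3,2) (1,2) (3,3) (3,1) (1,3) (1,1)
Union (8 distinct): (1,1) (1,2) (1,3) (2,1) (2,3) (3,1) (3,2) (3,3)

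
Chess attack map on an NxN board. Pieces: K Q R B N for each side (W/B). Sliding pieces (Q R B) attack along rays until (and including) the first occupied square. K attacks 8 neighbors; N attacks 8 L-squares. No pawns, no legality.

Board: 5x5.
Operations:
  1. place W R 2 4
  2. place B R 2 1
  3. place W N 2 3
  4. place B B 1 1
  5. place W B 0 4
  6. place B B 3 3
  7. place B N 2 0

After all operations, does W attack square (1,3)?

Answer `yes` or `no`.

Op 1: place WR@(2,4)
Op 2: place BR@(2,1)
Op 3: place WN@(2,3)
Op 4: place BB@(1,1)
Op 5: place WB@(0,4)
Op 6: place BB@(3,3)
Op 7: place BN@(2,0)
Per-piece attacks for W:
  WB@(0,4): attacks (1,3) (2,2) (3,1) (4,0)
  WN@(2,3): attacks (4,4) (0,4) (3,1) (4,2) (1,1) (0,2)
  WR@(2,4): attacks (2,3) (3,4) (4,4) (1,4) (0,4) [ray(0,-1) blocked at (2,3); ray(-1,0) blocked at (0,4)]
W attacks (1,3): yes

Answer: yes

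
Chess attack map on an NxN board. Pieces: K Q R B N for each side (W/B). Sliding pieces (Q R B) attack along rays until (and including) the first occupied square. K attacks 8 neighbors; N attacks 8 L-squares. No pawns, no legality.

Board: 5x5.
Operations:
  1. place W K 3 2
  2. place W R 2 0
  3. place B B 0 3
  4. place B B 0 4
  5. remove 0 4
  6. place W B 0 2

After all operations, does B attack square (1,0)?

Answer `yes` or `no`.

Op 1: place WK@(3,2)
Op 2: place WR@(2,0)
Op 3: place BB@(0,3)
Op 4: place BB@(0,4)
Op 5: remove (0,4)
Op 6: place WB@(0,2)
Per-piece attacks for B:
  BB@(0,3): attacks (1,4) (1,2) (2,1) (3,0)
B attacks (1,0): no

Answer: no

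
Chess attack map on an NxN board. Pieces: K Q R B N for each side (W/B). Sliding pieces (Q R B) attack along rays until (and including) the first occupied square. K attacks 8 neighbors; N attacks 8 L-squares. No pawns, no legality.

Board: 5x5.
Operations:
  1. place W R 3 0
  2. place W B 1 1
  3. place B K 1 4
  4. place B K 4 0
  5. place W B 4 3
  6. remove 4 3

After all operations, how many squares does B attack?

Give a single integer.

Answer: 8

Derivation:
Op 1: place WR@(3,0)
Op 2: place WB@(1,1)
Op 3: place BK@(1,4)
Op 4: place BK@(4,0)
Op 5: place WB@(4,3)
Op 6: remove (4,3)
Per-piece attacks for B:
  BK@(1,4): attacks (1,3) (2,4) (0,4) (2,3) (0,3)
  BK@(4,0): attacks (4,1) (3,0) (3,1)
Union (8 distinct): (0,3) (0,4) (1,3) (2,3) (2,4) (3,0) (3,1) (4,1)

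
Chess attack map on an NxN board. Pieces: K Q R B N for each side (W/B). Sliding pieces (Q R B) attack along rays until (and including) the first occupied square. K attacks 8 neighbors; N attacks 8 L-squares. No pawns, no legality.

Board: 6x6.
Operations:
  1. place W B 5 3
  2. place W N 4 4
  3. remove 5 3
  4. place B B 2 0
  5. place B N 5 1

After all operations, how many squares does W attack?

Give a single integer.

Answer: 4

Derivation:
Op 1: place WB@(5,3)
Op 2: place WN@(4,4)
Op 3: remove (5,3)
Op 4: place BB@(2,0)
Op 5: place BN@(5,1)
Per-piece attacks for W:
  WN@(4,4): attacks (2,5) (5,2) (3,2) (2,3)
Union (4 distinct): (2,3) (2,5) (3,2) (5,2)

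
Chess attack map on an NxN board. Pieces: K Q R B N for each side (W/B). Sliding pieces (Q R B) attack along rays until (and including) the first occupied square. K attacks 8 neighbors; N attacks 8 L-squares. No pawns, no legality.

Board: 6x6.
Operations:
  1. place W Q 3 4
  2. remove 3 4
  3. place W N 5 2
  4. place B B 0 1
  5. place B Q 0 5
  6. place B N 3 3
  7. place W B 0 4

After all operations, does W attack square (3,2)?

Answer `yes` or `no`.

Answer: no

Derivation:
Op 1: place WQ@(3,4)
Op 2: remove (3,4)
Op 3: place WN@(5,2)
Op 4: place BB@(0,1)
Op 5: place BQ@(0,5)
Op 6: place BN@(3,3)
Op 7: place WB@(0,4)
Per-piece attacks for W:
  WB@(0,4): attacks (1,5) (1,3) (2,2) (3,1) (4,0)
  WN@(5,2): attacks (4,4) (3,3) (4,0) (3,1)
W attacks (3,2): no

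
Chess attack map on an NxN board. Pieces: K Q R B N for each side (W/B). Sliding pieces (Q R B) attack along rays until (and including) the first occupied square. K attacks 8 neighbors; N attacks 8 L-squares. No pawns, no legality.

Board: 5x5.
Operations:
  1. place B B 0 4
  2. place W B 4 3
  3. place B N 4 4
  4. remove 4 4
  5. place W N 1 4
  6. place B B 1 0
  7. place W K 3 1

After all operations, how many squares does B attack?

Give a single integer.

Answer: 7

Derivation:
Op 1: place BB@(0,4)
Op 2: place WB@(4,3)
Op 3: place BN@(4,4)
Op 4: remove (4,4)
Op 5: place WN@(1,4)
Op 6: place BB@(1,0)
Op 7: place WK@(3,1)
Per-piece attacks for B:
  BB@(0,4): attacks (1,3) (2,2) (3,1) [ray(1,-1) blocked at (3,1)]
  BB@(1,0): attacks (2,1) (3,2) (4,3) (0,1) [ray(1,1) blocked at (4,3)]
Union (7 distinct): (0,1) (1,3) (2,1) (2,2) (3,1) (3,2) (4,3)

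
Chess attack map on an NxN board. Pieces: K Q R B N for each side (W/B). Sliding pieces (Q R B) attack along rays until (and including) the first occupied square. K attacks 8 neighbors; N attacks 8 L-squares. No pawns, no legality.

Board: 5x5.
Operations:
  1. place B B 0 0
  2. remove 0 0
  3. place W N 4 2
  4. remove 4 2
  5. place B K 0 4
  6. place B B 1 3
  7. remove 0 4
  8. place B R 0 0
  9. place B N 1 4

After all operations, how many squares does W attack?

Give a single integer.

Answer: 0

Derivation:
Op 1: place BB@(0,0)
Op 2: remove (0,0)
Op 3: place WN@(4,2)
Op 4: remove (4,2)
Op 5: place BK@(0,4)
Op 6: place BB@(1,3)
Op 7: remove (0,4)
Op 8: place BR@(0,0)
Op 9: place BN@(1,4)
Per-piece attacks for W:
Union (0 distinct): (none)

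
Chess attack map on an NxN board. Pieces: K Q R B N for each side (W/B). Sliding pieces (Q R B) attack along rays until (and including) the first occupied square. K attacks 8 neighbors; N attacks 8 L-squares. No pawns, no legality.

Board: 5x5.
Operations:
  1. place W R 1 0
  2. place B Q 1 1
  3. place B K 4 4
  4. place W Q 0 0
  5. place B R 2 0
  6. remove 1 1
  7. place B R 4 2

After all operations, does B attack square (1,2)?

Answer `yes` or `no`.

Op 1: place WR@(1,0)
Op 2: place BQ@(1,1)
Op 3: place BK@(4,4)
Op 4: place WQ@(0,0)
Op 5: place BR@(2,0)
Op 6: remove (1,1)
Op 7: place BR@(4,2)
Per-piece attacks for B:
  BR@(2,0): attacks (2,1) (2,2) (2,3) (2,4) (3,0) (4,0) (1,0) [ray(-1,0) blocked at (1,0)]
  BR@(4,2): attacks (4,3) (4,4) (4,1) (4,0) (3,2) (2,2) (1,2) (0,2) [ray(0,1) blocked at (4,4)]
  BK@(4,4): attacks (4,3) (3,4) (3,3)
B attacks (1,2): yes

Answer: yes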